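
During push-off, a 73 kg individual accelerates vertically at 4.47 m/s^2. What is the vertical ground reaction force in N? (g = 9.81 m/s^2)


GRF = m * (g + a)
GRF = 73 * (9.81 + 4.47)
GRF = 73 * 14.2800
GRF = 1042.4400


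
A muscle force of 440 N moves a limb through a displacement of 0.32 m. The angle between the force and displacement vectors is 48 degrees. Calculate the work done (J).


W = F * d * cos(theta)
theta = 48 deg = 0.8378 rad
cos(theta) = 0.6691
W = 440 * 0.32 * 0.6691
W = 94.2136


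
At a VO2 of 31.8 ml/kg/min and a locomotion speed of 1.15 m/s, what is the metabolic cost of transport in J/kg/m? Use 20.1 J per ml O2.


Power per kg = VO2 * 20.1 / 60
Power per kg = 31.8 * 20.1 / 60 = 10.6530 W/kg
Cost = power_per_kg / speed
Cost = 10.6530 / 1.15
Cost = 9.2635


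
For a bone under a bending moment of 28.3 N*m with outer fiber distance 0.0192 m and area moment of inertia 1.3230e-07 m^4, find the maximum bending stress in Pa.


sigma = M * c / I
sigma = 28.3 * 0.0192 / 1.3230e-07
M * c = 0.5434
sigma = 4.1070e+06


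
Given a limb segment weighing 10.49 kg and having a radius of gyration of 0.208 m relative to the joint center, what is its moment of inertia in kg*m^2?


I = m * k^2
I = 10.49 * 0.208^2
k^2 = 0.0433
I = 0.4538


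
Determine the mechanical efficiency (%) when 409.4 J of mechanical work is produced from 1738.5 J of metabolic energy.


eta = (W_mech / E_meta) * 100
eta = (409.4 / 1738.5) * 100
ratio = 0.2355
eta = 23.5490


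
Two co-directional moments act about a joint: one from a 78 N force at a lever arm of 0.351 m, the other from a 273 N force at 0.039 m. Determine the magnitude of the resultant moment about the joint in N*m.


M = F1 * d1 + F2 * d2
M = 78 * 0.351 + 273 * 0.039
M = 27.3780 + 10.6470
M = 38.0250


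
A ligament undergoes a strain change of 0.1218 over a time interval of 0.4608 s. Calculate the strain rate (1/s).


strain_rate = delta_strain / delta_t
strain_rate = 0.1218 / 0.4608
strain_rate = 0.2643


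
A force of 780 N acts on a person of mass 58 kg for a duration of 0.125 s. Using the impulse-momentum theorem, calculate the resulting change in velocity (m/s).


J = F * dt = 780 * 0.125 = 97.5000 N*s
delta_v = J / m
delta_v = 97.5000 / 58
delta_v = 1.6810


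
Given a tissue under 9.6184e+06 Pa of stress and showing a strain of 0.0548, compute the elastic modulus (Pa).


E = stress / strain
E = 9.6184e+06 / 0.0548
E = 1.7552e+08


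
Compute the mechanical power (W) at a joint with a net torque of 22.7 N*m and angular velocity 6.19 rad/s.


P = M * omega
P = 22.7 * 6.19
P = 140.5130


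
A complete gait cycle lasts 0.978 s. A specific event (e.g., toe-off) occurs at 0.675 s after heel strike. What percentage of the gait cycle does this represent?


pct = (event_time / cycle_time) * 100
pct = (0.675 / 0.978) * 100
ratio = 0.6902
pct = 69.0184


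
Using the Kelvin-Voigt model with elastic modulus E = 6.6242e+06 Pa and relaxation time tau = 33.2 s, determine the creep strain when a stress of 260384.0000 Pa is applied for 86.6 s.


epsilon(t) = (sigma/E) * (1 - exp(-t/tau))
sigma/E = 260384.0000 / 6.6242e+06 = 0.0393
exp(-t/tau) = exp(-86.6 / 33.2) = 0.0736
epsilon = 0.0393 * (1 - 0.0736)
epsilon = 0.0364


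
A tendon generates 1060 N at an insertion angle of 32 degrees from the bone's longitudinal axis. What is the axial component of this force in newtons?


F_eff = F_tendon * cos(theta)
theta = 32 deg = 0.5585 rad
cos(theta) = 0.8480
F_eff = 1060 * 0.8480
F_eff = 898.9310


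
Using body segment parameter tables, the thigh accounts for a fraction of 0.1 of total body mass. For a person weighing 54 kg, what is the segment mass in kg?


m_segment = body_mass * fraction
m_segment = 54 * 0.1
m_segment = 5.4000


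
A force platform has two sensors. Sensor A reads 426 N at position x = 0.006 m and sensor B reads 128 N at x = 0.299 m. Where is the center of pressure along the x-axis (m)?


COP_x = (F1*x1 + F2*x2) / (F1 + F2)
COP_x = (426*0.006 + 128*0.299) / (426 + 128)
Numerator = 40.8280
Denominator = 554
COP_x = 0.0737


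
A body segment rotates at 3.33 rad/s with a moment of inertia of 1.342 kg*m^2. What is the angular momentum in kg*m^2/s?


L = I * omega
L = 1.342 * 3.33
L = 4.4689


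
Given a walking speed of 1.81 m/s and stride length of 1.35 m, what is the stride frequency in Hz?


f = v / stride_length
f = 1.81 / 1.35
f = 1.3407


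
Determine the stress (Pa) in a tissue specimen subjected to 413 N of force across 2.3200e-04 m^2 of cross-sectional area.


stress = F / A
stress = 413 / 2.3200e-04
stress = 1.7802e+06


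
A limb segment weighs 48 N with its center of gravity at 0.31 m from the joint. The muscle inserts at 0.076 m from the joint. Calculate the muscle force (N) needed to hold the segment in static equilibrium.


F_muscle = W * d_load / d_muscle
F_muscle = 48 * 0.31 / 0.076
Numerator = 14.8800
F_muscle = 195.7895


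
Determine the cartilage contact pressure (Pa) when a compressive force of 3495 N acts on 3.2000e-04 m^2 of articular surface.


P = F / A
P = 3495 / 3.2000e-04
P = 1.0922e+07


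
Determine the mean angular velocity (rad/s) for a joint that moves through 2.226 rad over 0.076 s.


omega = delta_theta / delta_t
omega = 2.226 / 0.076
omega = 29.2895


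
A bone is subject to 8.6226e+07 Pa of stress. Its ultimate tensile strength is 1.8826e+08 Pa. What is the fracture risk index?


FRI = applied / ultimate
FRI = 8.6226e+07 / 1.8826e+08
FRI = 0.4580


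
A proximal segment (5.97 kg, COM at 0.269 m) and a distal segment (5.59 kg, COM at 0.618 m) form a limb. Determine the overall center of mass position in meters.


COM = (m1*x1 + m2*x2) / (m1 + m2)
COM = (5.97*0.269 + 5.59*0.618) / (5.97 + 5.59)
Numerator = 5.0606
Denominator = 11.5600
COM = 0.4378


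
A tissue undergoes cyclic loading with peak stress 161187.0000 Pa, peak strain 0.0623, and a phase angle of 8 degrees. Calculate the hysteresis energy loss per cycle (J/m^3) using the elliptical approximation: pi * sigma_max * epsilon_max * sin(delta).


E_loss = pi * sigma_max * epsilon_max * sin(delta)
delta = 8 deg = 0.1396 rad
sin(delta) = 0.1392
E_loss = pi * 161187.0000 * 0.0623 * 0.1392
E_loss = 4390.5936


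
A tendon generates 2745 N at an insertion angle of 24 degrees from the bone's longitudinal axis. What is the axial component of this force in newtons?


F_eff = F_tendon * cos(theta)
theta = 24 deg = 0.4189 rad
cos(theta) = 0.9135
F_eff = 2745 * 0.9135
F_eff = 2507.6823


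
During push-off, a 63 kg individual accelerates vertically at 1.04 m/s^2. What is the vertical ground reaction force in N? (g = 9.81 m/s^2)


GRF = m * (g + a)
GRF = 63 * (9.81 + 1.04)
GRF = 63 * 10.8500
GRF = 683.5500


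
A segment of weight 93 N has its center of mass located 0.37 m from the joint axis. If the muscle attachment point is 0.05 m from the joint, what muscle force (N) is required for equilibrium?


F_muscle = W * d_load / d_muscle
F_muscle = 93 * 0.37 / 0.05
Numerator = 34.4100
F_muscle = 688.2000


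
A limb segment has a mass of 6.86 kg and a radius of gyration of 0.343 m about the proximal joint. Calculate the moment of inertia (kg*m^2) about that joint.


I = m * k^2
I = 6.86 * 0.343^2
k^2 = 0.1176
I = 0.8071


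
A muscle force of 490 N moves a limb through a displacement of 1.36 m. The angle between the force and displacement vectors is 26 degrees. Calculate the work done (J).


W = F * d * cos(theta)
theta = 26 deg = 0.4538 rad
cos(theta) = 0.8988
W = 490 * 1.36 * 0.8988
W = 598.9564


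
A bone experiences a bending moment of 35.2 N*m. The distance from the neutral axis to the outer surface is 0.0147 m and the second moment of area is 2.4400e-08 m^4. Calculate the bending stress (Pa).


sigma = M * c / I
sigma = 35.2 * 0.0147 / 2.4400e-08
M * c = 0.5174
sigma = 2.1207e+07


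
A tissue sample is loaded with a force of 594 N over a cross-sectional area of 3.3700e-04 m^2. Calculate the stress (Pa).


stress = F / A
stress = 594 / 3.3700e-04
stress = 1.7626e+06


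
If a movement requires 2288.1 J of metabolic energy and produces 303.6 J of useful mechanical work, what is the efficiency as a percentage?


eta = (W_mech / E_meta) * 100
eta = (303.6 / 2288.1) * 100
ratio = 0.1327
eta = 13.2687


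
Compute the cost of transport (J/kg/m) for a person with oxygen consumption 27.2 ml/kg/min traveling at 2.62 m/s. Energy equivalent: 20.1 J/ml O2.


Power per kg = VO2 * 20.1 / 60
Power per kg = 27.2 * 20.1 / 60 = 9.1120 W/kg
Cost = power_per_kg / speed
Cost = 9.1120 / 2.62
Cost = 3.4779


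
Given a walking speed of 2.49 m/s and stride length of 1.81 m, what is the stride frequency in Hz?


f = v / stride_length
f = 2.49 / 1.81
f = 1.3757


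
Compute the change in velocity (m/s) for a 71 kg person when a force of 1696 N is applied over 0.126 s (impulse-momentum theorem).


J = F * dt = 1696 * 0.126 = 213.6960 N*s
delta_v = J / m
delta_v = 213.6960 / 71
delta_v = 3.0098


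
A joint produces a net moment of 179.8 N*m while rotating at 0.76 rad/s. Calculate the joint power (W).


P = M * omega
P = 179.8 * 0.76
P = 136.6480


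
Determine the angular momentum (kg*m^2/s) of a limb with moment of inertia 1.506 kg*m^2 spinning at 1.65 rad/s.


L = I * omega
L = 1.506 * 1.65
L = 2.4849


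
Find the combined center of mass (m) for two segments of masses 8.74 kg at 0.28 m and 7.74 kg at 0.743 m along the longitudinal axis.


COM = (m1*x1 + m2*x2) / (m1 + m2)
COM = (8.74*0.28 + 7.74*0.743) / (8.74 + 7.74)
Numerator = 8.1980
Denominator = 16.4800
COM = 0.4975


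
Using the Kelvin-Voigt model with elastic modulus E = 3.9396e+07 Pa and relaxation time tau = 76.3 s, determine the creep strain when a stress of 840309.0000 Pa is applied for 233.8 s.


epsilon(t) = (sigma/E) * (1 - exp(-t/tau))
sigma/E = 840309.0000 / 3.9396e+07 = 0.0213
exp(-t/tau) = exp(-233.8 / 76.3) = 0.0467
epsilon = 0.0213 * (1 - 0.0467)
epsilon = 0.0203


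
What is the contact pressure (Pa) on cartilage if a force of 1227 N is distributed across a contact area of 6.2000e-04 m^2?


P = F / A
P = 1227 / 6.2000e-04
P = 1.9790e+06


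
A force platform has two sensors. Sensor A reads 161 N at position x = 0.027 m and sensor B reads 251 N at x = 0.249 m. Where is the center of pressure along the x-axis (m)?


COP_x = (F1*x1 + F2*x2) / (F1 + F2)
COP_x = (161*0.027 + 251*0.249) / (161 + 251)
Numerator = 66.8460
Denominator = 412
COP_x = 0.1622


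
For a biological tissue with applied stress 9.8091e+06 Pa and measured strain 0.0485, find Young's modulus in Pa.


E = stress / strain
E = 9.8091e+06 / 0.0485
E = 2.0225e+08


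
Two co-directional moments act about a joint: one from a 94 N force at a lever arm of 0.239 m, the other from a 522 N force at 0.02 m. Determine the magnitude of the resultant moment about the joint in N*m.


M = F1 * d1 + F2 * d2
M = 94 * 0.239 + 522 * 0.02
M = 22.4660 + 10.4400
M = 32.9060


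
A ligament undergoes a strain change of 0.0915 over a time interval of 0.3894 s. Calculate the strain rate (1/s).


strain_rate = delta_strain / delta_t
strain_rate = 0.0915 / 0.3894
strain_rate = 0.2350


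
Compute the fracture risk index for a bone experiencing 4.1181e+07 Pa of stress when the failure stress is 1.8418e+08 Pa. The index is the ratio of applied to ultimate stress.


FRI = applied / ultimate
FRI = 4.1181e+07 / 1.8418e+08
FRI = 0.2236


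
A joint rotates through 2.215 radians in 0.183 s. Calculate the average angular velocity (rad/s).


omega = delta_theta / delta_t
omega = 2.215 / 0.183
omega = 12.1038


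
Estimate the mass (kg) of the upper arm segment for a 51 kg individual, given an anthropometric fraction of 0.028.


m_segment = body_mass * fraction
m_segment = 51 * 0.028
m_segment = 1.4280


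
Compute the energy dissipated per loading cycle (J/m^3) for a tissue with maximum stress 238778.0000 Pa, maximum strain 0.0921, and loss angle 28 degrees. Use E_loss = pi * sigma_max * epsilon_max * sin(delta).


E_loss = pi * sigma_max * epsilon_max * sin(delta)
delta = 28 deg = 0.4887 rad
sin(delta) = 0.4695
E_loss = pi * 238778.0000 * 0.0921 * 0.4695
E_loss = 32434.9404


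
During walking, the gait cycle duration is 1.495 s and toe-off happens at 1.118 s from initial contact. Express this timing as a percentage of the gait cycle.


pct = (event_time / cycle_time) * 100
pct = (1.118 / 1.495) * 100
ratio = 0.7478
pct = 74.7826


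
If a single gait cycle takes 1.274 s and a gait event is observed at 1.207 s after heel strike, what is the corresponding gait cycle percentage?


pct = (event_time / cycle_time) * 100
pct = (1.207 / 1.274) * 100
ratio = 0.9474
pct = 94.7410


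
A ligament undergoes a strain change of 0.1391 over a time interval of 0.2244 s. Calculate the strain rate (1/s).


strain_rate = delta_strain / delta_t
strain_rate = 0.1391 / 0.2244
strain_rate = 0.6199


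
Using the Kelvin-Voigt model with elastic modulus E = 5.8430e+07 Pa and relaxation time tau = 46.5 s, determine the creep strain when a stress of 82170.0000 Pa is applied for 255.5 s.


epsilon(t) = (sigma/E) * (1 - exp(-t/tau))
sigma/E = 82170.0000 / 5.8430e+07 = 0.0014
exp(-t/tau) = exp(-255.5 / 46.5) = 0.0041
epsilon = 0.0014 * (1 - 0.0041)
epsilon = 0.0014


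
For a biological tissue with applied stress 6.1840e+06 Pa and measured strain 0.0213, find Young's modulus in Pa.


E = stress / strain
E = 6.1840e+06 / 0.0213
E = 2.9033e+08


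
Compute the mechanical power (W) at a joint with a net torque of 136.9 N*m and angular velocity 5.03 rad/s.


P = M * omega
P = 136.9 * 5.03
P = 688.6070


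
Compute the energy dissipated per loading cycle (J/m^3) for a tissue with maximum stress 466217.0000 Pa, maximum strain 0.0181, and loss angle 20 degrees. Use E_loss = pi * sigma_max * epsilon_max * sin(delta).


E_loss = pi * sigma_max * epsilon_max * sin(delta)
delta = 20 deg = 0.3491 rad
sin(delta) = 0.3420
E_loss = pi * 466217.0000 * 0.0181 * 0.3420
E_loss = 9067.0965


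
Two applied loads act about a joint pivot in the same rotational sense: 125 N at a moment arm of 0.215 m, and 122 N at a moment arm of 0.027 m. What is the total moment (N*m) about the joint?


M = F1 * d1 + F2 * d2
M = 125 * 0.215 + 122 * 0.027
M = 26.8750 + 3.2940
M = 30.1690


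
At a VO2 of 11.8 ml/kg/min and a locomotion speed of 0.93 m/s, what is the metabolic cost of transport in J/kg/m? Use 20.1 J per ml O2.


Power per kg = VO2 * 20.1 / 60
Power per kg = 11.8 * 20.1 / 60 = 3.9530 W/kg
Cost = power_per_kg / speed
Cost = 3.9530 / 0.93
Cost = 4.2505


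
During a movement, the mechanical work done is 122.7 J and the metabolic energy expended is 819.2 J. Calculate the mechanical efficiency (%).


eta = (W_mech / E_meta) * 100
eta = (122.7 / 819.2) * 100
ratio = 0.1498
eta = 14.9780


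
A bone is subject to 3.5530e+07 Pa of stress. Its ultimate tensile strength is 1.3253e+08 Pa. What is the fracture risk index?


FRI = applied / ultimate
FRI = 3.5530e+07 / 1.3253e+08
FRI = 0.2681


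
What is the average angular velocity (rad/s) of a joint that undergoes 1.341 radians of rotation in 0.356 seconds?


omega = delta_theta / delta_t
omega = 1.341 / 0.356
omega = 3.7669


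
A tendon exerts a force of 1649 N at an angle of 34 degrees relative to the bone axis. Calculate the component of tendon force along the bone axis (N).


F_eff = F_tendon * cos(theta)
theta = 34 deg = 0.5934 rad
cos(theta) = 0.8290
F_eff = 1649 * 0.8290
F_eff = 1367.0830


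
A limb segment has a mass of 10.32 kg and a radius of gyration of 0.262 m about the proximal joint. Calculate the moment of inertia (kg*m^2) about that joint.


I = m * k^2
I = 10.32 * 0.262^2
k^2 = 0.0686
I = 0.7084


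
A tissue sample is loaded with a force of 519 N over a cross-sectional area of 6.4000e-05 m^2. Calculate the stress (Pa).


stress = F / A
stress = 519 / 6.4000e-05
stress = 8.1094e+06


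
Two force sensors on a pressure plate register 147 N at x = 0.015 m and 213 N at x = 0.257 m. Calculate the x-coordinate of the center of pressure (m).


COP_x = (F1*x1 + F2*x2) / (F1 + F2)
COP_x = (147*0.015 + 213*0.257) / (147 + 213)
Numerator = 56.9460
Denominator = 360
COP_x = 0.1582


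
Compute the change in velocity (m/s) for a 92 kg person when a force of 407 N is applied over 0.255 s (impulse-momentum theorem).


J = F * dt = 407 * 0.255 = 103.7850 N*s
delta_v = J / m
delta_v = 103.7850 / 92
delta_v = 1.1281


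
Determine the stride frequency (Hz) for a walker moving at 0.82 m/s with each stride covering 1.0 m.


f = v / stride_length
f = 0.82 / 1.0
f = 0.8200


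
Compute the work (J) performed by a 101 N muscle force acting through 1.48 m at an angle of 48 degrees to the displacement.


W = F * d * cos(theta)
theta = 48 deg = 0.8378 rad
cos(theta) = 0.6691
W = 101 * 1.48 * 0.6691
W = 100.0216


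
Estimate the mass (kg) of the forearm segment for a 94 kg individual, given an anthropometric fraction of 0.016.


m_segment = body_mass * fraction
m_segment = 94 * 0.016
m_segment = 1.5040


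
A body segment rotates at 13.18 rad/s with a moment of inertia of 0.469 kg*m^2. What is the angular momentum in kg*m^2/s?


L = I * omega
L = 0.469 * 13.18
L = 6.1814


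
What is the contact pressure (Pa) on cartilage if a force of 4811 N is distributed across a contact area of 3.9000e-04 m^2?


P = F / A
P = 4811 / 3.9000e-04
P = 1.2336e+07


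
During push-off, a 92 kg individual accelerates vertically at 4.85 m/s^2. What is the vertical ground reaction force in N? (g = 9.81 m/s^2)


GRF = m * (g + a)
GRF = 92 * (9.81 + 4.85)
GRF = 92 * 14.6600
GRF = 1348.7200


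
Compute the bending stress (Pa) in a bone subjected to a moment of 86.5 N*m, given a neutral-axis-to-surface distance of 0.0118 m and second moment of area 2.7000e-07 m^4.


sigma = M * c / I
sigma = 86.5 * 0.0118 / 2.7000e-07
M * c = 1.0207
sigma = 3.7804e+06


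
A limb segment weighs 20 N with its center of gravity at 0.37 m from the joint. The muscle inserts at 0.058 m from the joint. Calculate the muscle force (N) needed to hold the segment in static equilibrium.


F_muscle = W * d_load / d_muscle
F_muscle = 20 * 0.37 / 0.058
Numerator = 7.4000
F_muscle = 127.5862


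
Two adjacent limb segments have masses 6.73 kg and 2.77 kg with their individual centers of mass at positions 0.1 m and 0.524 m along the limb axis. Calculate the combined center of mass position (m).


COM = (m1*x1 + m2*x2) / (m1 + m2)
COM = (6.73*0.1 + 2.77*0.524) / (6.73 + 2.77)
Numerator = 2.1245
Denominator = 9.5000
COM = 0.2236


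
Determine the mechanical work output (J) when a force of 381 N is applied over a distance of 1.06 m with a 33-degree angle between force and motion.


W = F * d * cos(theta)
theta = 33 deg = 0.5760 rad
cos(theta) = 0.8387
W = 381 * 1.06 * 0.8387
W = 338.7055


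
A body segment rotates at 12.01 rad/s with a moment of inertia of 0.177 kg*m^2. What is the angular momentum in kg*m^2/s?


L = I * omega
L = 0.177 * 12.01
L = 2.1258


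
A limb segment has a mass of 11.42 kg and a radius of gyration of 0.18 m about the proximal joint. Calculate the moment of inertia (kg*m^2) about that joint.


I = m * k^2
I = 11.42 * 0.18^2
k^2 = 0.0324
I = 0.3700


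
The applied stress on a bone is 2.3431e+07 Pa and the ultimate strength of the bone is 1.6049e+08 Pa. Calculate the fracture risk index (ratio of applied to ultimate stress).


FRI = applied / ultimate
FRI = 2.3431e+07 / 1.6049e+08
FRI = 0.1460


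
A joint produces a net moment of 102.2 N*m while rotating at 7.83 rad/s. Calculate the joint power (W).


P = M * omega
P = 102.2 * 7.83
P = 800.2260


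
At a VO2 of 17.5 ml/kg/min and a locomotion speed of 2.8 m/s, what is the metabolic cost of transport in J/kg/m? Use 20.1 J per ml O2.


Power per kg = VO2 * 20.1 / 60
Power per kg = 17.5 * 20.1 / 60 = 5.8625 W/kg
Cost = power_per_kg / speed
Cost = 5.8625 / 2.8
Cost = 2.0938


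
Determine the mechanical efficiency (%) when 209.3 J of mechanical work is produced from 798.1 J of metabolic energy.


eta = (W_mech / E_meta) * 100
eta = (209.3 / 798.1) * 100
ratio = 0.2622
eta = 26.2248


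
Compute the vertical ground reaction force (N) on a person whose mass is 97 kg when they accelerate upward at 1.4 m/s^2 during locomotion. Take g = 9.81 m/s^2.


GRF = m * (g + a)
GRF = 97 * (9.81 + 1.4)
GRF = 97 * 11.2100
GRF = 1087.3700


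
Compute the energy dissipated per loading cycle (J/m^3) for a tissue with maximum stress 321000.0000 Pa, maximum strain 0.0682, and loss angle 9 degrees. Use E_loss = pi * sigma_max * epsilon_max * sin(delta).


E_loss = pi * sigma_max * epsilon_max * sin(delta)
delta = 9 deg = 0.1571 rad
sin(delta) = 0.1564
E_loss = pi * 321000.0000 * 0.0682 * 0.1564
E_loss = 10758.9954


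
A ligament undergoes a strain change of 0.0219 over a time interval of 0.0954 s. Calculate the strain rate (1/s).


strain_rate = delta_strain / delta_t
strain_rate = 0.0219 / 0.0954
strain_rate = 0.2296


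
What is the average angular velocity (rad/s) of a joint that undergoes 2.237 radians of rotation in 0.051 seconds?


omega = delta_theta / delta_t
omega = 2.237 / 0.051
omega = 43.8627


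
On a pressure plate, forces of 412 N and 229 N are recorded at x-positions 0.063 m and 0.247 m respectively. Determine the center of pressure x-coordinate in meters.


COP_x = (F1*x1 + F2*x2) / (F1 + F2)
COP_x = (412*0.063 + 229*0.247) / (412 + 229)
Numerator = 82.5190
Denominator = 641
COP_x = 0.1287


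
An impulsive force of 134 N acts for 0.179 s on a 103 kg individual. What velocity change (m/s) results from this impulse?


J = F * dt = 134 * 0.179 = 23.9860 N*s
delta_v = J / m
delta_v = 23.9860 / 103
delta_v = 0.2329


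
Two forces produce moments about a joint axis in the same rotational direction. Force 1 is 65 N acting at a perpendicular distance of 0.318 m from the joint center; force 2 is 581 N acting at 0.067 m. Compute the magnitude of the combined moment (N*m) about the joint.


M = F1 * d1 + F2 * d2
M = 65 * 0.318 + 581 * 0.067
M = 20.6700 + 38.9270
M = 59.5970


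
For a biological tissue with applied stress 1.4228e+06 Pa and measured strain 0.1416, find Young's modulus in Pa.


E = stress / strain
E = 1.4228e+06 / 0.1416
E = 1.0048e+07


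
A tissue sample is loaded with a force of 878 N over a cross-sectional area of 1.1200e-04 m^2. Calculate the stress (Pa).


stress = F / A
stress = 878 / 1.1200e-04
stress = 7.8393e+06


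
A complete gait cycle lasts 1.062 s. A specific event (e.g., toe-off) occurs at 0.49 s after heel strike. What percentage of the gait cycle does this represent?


pct = (event_time / cycle_time) * 100
pct = (0.49 / 1.062) * 100
ratio = 0.4614
pct = 46.1394


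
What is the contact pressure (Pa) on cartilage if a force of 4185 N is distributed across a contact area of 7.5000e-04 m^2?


P = F / A
P = 4185 / 7.5000e-04
P = 5.5800e+06


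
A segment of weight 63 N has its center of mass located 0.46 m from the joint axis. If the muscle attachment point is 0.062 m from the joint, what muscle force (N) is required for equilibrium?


F_muscle = W * d_load / d_muscle
F_muscle = 63 * 0.46 / 0.062
Numerator = 28.9800
F_muscle = 467.4194


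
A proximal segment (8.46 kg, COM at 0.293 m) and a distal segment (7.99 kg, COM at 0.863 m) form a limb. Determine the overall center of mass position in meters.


COM = (m1*x1 + m2*x2) / (m1 + m2)
COM = (8.46*0.293 + 7.99*0.863) / (8.46 + 7.99)
Numerator = 9.3742
Denominator = 16.4500
COM = 0.5699


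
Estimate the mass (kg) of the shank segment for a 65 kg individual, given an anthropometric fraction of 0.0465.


m_segment = body_mass * fraction
m_segment = 65 * 0.0465
m_segment = 3.0225


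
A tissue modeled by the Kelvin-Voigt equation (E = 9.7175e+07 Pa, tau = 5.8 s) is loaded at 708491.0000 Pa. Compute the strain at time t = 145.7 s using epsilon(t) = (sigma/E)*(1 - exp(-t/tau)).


epsilon(t) = (sigma/E) * (1 - exp(-t/tau))
sigma/E = 708491.0000 / 9.7175e+07 = 0.0073
exp(-t/tau) = exp(-145.7 / 5.8) = 1.2309e-11
epsilon = 0.0073 * (1 - 1.2309e-11)
epsilon = 0.0073


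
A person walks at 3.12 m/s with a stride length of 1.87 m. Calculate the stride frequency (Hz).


f = v / stride_length
f = 3.12 / 1.87
f = 1.6684


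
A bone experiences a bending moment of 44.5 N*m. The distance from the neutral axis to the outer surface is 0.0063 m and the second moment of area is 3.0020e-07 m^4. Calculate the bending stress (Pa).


sigma = M * c / I
sigma = 44.5 * 0.0063 / 3.0020e-07
M * c = 0.2803
sigma = 933877.4151


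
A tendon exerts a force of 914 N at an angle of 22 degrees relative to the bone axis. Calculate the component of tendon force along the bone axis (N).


F_eff = F_tendon * cos(theta)
theta = 22 deg = 0.3840 rad
cos(theta) = 0.9272
F_eff = 914 * 0.9272
F_eff = 847.4460


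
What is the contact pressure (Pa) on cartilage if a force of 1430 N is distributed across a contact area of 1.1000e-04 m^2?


P = F / A
P = 1430 / 1.1000e-04
P = 1.3000e+07


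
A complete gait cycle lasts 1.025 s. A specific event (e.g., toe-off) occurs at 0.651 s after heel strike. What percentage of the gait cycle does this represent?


pct = (event_time / cycle_time) * 100
pct = (0.651 / 1.025) * 100
ratio = 0.6351
pct = 63.5122


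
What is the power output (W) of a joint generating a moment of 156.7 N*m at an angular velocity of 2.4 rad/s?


P = M * omega
P = 156.7 * 2.4
P = 376.0800


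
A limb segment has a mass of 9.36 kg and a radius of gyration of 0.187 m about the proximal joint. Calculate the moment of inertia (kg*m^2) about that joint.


I = m * k^2
I = 9.36 * 0.187^2
k^2 = 0.0350
I = 0.3273


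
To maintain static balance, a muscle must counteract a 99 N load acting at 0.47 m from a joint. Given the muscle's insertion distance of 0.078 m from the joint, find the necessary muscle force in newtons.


F_muscle = W * d_load / d_muscle
F_muscle = 99 * 0.47 / 0.078
Numerator = 46.5300
F_muscle = 596.5385


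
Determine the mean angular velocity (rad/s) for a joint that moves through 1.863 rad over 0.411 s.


omega = delta_theta / delta_t
omega = 1.863 / 0.411
omega = 4.5328


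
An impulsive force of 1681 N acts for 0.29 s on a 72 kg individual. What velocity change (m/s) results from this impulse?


J = F * dt = 1681 * 0.29 = 487.4900 N*s
delta_v = J / m
delta_v = 487.4900 / 72
delta_v = 6.7707


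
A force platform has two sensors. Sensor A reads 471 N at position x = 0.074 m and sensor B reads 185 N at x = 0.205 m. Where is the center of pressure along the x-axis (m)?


COP_x = (F1*x1 + F2*x2) / (F1 + F2)
COP_x = (471*0.074 + 185*0.205) / (471 + 185)
Numerator = 72.7790
Denominator = 656
COP_x = 0.1109


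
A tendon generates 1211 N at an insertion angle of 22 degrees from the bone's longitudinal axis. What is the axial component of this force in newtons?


F_eff = F_tendon * cos(theta)
theta = 22 deg = 0.3840 rad
cos(theta) = 0.9272
F_eff = 1211 * 0.9272
F_eff = 1122.8196


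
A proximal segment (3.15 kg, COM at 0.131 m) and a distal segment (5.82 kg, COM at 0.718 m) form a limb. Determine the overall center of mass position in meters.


COM = (m1*x1 + m2*x2) / (m1 + m2)
COM = (3.15*0.131 + 5.82*0.718) / (3.15 + 5.82)
Numerator = 4.5914
Denominator = 8.9700
COM = 0.5119


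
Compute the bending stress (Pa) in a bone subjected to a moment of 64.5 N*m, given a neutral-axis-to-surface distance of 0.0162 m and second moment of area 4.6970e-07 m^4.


sigma = M * c / I
sigma = 64.5 * 0.0162 / 4.6970e-07
M * c = 1.0449
sigma = 2.2246e+06


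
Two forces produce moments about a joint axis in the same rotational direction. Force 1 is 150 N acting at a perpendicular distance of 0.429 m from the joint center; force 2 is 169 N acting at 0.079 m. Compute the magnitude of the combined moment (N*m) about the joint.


M = F1 * d1 + F2 * d2
M = 150 * 0.429 + 169 * 0.079
M = 64.3500 + 13.3510
M = 77.7010


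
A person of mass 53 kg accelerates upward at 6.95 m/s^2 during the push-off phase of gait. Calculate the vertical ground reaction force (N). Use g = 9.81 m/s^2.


GRF = m * (g + a)
GRF = 53 * (9.81 + 6.95)
GRF = 53 * 16.7600
GRF = 888.2800


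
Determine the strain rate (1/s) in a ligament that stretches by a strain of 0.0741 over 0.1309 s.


strain_rate = delta_strain / delta_t
strain_rate = 0.0741 / 0.1309
strain_rate = 0.5661


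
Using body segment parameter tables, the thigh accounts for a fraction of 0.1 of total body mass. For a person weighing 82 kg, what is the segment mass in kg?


m_segment = body_mass * fraction
m_segment = 82 * 0.1
m_segment = 8.2000


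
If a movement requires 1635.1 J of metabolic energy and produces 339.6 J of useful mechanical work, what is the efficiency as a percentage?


eta = (W_mech / E_meta) * 100
eta = (339.6 / 1635.1) * 100
ratio = 0.2077
eta = 20.7694


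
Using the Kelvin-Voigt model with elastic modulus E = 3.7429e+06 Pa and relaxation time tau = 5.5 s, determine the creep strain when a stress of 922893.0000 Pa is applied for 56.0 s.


epsilon(t) = (sigma/E) * (1 - exp(-t/tau))
sigma/E = 922893.0000 / 3.7429e+06 = 0.2466
exp(-t/tau) = exp(-56.0 / 5.5) = 3.7852e-05
epsilon = 0.2466 * (1 - 3.7852e-05)
epsilon = 0.2466


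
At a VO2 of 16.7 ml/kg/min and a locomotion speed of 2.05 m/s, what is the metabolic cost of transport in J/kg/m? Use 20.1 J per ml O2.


Power per kg = VO2 * 20.1 / 60
Power per kg = 16.7 * 20.1 / 60 = 5.5945 W/kg
Cost = power_per_kg / speed
Cost = 5.5945 / 2.05
Cost = 2.7290


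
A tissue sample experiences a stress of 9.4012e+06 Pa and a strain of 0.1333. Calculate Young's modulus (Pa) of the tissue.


E = stress / strain
E = 9.4012e+06 / 0.1333
E = 7.0527e+07


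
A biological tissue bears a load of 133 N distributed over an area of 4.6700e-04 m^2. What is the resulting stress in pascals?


stress = F / A
stress = 133 / 4.6700e-04
stress = 284796.5739


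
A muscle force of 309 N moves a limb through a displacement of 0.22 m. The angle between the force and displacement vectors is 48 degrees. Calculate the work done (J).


W = F * d * cos(theta)
theta = 48 deg = 0.8378 rad
cos(theta) = 0.6691
W = 309 * 0.22 * 0.6691
W = 45.4875


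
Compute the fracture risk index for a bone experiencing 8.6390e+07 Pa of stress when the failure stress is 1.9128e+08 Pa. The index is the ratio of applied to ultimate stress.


FRI = applied / ultimate
FRI = 8.6390e+07 / 1.9128e+08
FRI = 0.4516


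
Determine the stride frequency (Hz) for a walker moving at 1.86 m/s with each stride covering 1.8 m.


f = v / stride_length
f = 1.86 / 1.8
f = 1.0333


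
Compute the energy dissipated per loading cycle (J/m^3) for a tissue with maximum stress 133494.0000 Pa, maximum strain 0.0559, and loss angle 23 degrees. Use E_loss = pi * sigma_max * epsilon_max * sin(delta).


E_loss = pi * sigma_max * epsilon_max * sin(delta)
delta = 23 deg = 0.4014 rad
sin(delta) = 0.3907
E_loss = pi * 133494.0000 * 0.0559 * 0.3907
E_loss = 9160.1258


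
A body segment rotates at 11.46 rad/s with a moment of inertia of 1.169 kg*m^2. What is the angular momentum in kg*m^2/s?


L = I * omega
L = 1.169 * 11.46
L = 13.3967


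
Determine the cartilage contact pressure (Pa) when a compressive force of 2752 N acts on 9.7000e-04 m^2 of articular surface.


P = F / A
P = 2752 / 9.7000e-04
P = 2.8371e+06


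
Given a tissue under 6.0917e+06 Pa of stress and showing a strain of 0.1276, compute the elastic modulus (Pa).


E = stress / strain
E = 6.0917e+06 / 0.1276
E = 4.7741e+07


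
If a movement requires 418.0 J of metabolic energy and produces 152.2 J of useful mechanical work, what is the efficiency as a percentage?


eta = (W_mech / E_meta) * 100
eta = (152.2 / 418.0) * 100
ratio = 0.3641
eta = 36.4115


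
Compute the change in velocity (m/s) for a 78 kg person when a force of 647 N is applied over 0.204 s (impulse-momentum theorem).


J = F * dt = 647 * 0.204 = 131.9880 N*s
delta_v = J / m
delta_v = 131.9880 / 78
delta_v = 1.6922


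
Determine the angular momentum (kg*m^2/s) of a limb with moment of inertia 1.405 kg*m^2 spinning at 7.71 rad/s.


L = I * omega
L = 1.405 * 7.71
L = 10.8325


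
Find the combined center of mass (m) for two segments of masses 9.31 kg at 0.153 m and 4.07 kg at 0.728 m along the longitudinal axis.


COM = (m1*x1 + m2*x2) / (m1 + m2)
COM = (9.31*0.153 + 4.07*0.728) / (9.31 + 4.07)
Numerator = 4.3874
Denominator = 13.3800
COM = 0.3279


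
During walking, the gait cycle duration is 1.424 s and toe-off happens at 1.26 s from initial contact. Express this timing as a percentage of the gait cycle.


pct = (event_time / cycle_time) * 100
pct = (1.26 / 1.424) * 100
ratio = 0.8848
pct = 88.4831


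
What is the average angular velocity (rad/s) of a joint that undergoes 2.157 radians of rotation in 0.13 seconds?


omega = delta_theta / delta_t
omega = 2.157 / 0.13
omega = 16.5923


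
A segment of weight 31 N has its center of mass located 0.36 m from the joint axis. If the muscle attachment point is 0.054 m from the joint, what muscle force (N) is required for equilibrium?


F_muscle = W * d_load / d_muscle
F_muscle = 31 * 0.36 / 0.054
Numerator = 11.1600
F_muscle = 206.6667


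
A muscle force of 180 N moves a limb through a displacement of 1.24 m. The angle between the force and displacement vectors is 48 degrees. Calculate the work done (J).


W = F * d * cos(theta)
theta = 48 deg = 0.8378 rad
cos(theta) = 0.6691
W = 180 * 1.24 * 0.6691
W = 149.3500


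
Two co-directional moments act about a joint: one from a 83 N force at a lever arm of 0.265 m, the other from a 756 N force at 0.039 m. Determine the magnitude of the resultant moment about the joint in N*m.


M = F1 * d1 + F2 * d2
M = 83 * 0.265 + 756 * 0.039
M = 21.9950 + 29.4840
M = 51.4790


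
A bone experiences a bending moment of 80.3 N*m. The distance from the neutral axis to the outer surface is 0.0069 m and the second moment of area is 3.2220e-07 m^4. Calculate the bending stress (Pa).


sigma = M * c / I
sigma = 80.3 * 0.0069 / 3.2220e-07
M * c = 0.5541
sigma = 1.7196e+06


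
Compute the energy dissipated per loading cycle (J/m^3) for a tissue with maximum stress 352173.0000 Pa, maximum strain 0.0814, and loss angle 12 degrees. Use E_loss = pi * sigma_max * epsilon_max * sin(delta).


E_loss = pi * sigma_max * epsilon_max * sin(delta)
delta = 12 deg = 0.2094 rad
sin(delta) = 0.2079
E_loss = pi * 352173.0000 * 0.0814 * 0.2079
E_loss = 18724.4575


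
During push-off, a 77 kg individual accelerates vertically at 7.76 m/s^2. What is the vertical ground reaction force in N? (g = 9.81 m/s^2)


GRF = m * (g + a)
GRF = 77 * (9.81 + 7.76)
GRF = 77 * 17.5700
GRF = 1352.8900


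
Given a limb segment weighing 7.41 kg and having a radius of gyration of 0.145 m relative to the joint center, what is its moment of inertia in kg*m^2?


I = m * k^2
I = 7.41 * 0.145^2
k^2 = 0.0210
I = 0.1558


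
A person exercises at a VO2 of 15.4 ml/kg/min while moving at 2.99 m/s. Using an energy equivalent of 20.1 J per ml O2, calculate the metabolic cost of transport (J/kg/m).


Power per kg = VO2 * 20.1 / 60
Power per kg = 15.4 * 20.1 / 60 = 5.1590 W/kg
Cost = power_per_kg / speed
Cost = 5.1590 / 2.99
Cost = 1.7254


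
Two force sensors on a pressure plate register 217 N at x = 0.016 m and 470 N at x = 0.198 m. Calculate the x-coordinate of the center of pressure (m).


COP_x = (F1*x1 + F2*x2) / (F1 + F2)
COP_x = (217*0.016 + 470*0.198) / (217 + 470)
Numerator = 96.5320
Denominator = 687
COP_x = 0.1405


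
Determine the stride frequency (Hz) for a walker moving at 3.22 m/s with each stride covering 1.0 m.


f = v / stride_length
f = 3.22 / 1.0
f = 3.2200


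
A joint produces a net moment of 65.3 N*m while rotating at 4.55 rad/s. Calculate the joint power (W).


P = M * omega
P = 65.3 * 4.55
P = 297.1150


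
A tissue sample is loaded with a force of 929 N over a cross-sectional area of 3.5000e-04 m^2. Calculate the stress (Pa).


stress = F / A
stress = 929 / 3.5000e-04
stress = 2.6543e+06


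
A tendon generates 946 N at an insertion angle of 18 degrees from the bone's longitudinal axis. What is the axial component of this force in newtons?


F_eff = F_tendon * cos(theta)
theta = 18 deg = 0.3142 rad
cos(theta) = 0.9511
F_eff = 946 * 0.9511
F_eff = 899.6995


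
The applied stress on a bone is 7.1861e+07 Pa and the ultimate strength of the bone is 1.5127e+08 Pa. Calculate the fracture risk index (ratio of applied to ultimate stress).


FRI = applied / ultimate
FRI = 7.1861e+07 / 1.5127e+08
FRI = 0.4751


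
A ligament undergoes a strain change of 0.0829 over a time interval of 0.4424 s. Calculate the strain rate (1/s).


strain_rate = delta_strain / delta_t
strain_rate = 0.0829 / 0.4424
strain_rate = 0.1874


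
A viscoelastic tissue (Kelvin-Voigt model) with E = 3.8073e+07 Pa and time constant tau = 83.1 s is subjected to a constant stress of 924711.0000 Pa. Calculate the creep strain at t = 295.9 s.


epsilon(t) = (sigma/E) * (1 - exp(-t/tau))
sigma/E = 924711.0000 / 3.8073e+07 = 0.0243
exp(-t/tau) = exp(-295.9 / 83.1) = 0.0284
epsilon = 0.0243 * (1 - 0.0284)
epsilon = 0.0236


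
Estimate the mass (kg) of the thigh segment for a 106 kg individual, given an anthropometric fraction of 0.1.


m_segment = body_mass * fraction
m_segment = 106 * 0.1
m_segment = 10.6000


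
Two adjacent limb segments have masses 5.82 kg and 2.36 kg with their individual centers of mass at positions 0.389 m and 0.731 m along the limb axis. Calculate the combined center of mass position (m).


COM = (m1*x1 + m2*x2) / (m1 + m2)
COM = (5.82*0.389 + 2.36*0.731) / (5.82 + 2.36)
Numerator = 3.9891
Denominator = 8.1800
COM = 0.4877


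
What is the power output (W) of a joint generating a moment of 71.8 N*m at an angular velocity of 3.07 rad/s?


P = M * omega
P = 71.8 * 3.07
P = 220.4260


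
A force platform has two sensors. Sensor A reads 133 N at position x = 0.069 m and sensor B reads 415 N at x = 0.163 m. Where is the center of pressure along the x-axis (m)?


COP_x = (F1*x1 + F2*x2) / (F1 + F2)
COP_x = (133*0.069 + 415*0.163) / (133 + 415)
Numerator = 76.8220
Denominator = 548
COP_x = 0.1402


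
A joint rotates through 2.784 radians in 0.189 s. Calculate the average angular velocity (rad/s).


omega = delta_theta / delta_t
omega = 2.784 / 0.189
omega = 14.7302


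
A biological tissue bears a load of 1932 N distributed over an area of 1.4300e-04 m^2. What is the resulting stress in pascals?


stress = F / A
stress = 1932 / 1.4300e-04
stress = 1.3510e+07


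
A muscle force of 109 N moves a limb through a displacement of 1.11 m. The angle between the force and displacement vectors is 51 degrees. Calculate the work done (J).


W = F * d * cos(theta)
theta = 51 deg = 0.8901 rad
cos(theta) = 0.6293
W = 109 * 1.11 * 0.6293
W = 76.1415


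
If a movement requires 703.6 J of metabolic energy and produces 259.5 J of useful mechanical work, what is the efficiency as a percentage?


eta = (W_mech / E_meta) * 100
eta = (259.5 / 703.6) * 100
ratio = 0.3688
eta = 36.8818


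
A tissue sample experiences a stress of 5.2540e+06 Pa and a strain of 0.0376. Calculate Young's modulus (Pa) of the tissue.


E = stress / strain
E = 5.2540e+06 / 0.0376
E = 1.3973e+08


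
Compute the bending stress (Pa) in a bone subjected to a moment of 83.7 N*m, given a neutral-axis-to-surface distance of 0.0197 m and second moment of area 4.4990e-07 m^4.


sigma = M * c / I
sigma = 83.7 * 0.0197 / 4.4990e-07
M * c = 1.6489
sigma = 3.6650e+06
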